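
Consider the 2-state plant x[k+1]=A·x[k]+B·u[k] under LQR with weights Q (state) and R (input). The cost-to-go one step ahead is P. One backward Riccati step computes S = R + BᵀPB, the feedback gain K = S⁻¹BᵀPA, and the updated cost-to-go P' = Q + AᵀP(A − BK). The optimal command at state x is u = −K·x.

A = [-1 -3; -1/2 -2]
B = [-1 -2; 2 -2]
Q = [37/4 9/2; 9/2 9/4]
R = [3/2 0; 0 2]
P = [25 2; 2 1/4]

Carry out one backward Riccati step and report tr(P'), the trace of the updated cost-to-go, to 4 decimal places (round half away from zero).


15.4397

BᵀP = [-21.0000 -1.5000; -54.0000 -4.5000]
S = R + BᵀPB = [3/2 0; 0 2] + [18.0000 45.0000; 45.0000 117.0000] = [19.5000 45.0000; 45.0000 119.0000]
BᵀPA = [21.7500 66.0000; 56.2500 171.0000]
K = S⁻¹·BᵀPA = [0.1929 0.5381; 0.3997 1.2335]
A−BK = [-0.0076 0.0051; -0.0863 -0.6091]
AᵀP(A−BK) = [0.3813 1.1624; 1.1624 3.5584]
P' = Q + AᵀP(A−BK) = [9.6313 5.6624; 5.6624 5.8084]
tr(P') = 15.4397


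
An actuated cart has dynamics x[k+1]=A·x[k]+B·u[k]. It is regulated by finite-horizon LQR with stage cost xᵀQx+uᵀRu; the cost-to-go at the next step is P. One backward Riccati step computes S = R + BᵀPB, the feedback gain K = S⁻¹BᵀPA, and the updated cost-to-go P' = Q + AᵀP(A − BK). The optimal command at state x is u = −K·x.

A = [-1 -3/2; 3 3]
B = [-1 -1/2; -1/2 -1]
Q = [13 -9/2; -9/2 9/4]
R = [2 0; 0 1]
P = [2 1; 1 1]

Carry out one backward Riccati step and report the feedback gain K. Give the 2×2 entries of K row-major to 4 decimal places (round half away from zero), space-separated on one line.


-0.0116 0.1387 -0.7052 -0.5376

BᵀP = [-2.5000 -1.5000; -2.0000 -1.5000]
S = R + BᵀPB = [2 0; 0 1] + [3.2500 2.7500; 2.7500 2.5000] = [5.2500 2.7500; 2.7500 3.5000]
BᵀPA = [-2.0000 -0.7500; -2.5000 -1.5000]
K = S⁻¹·BᵀPA = [-0.0116 0.1387; -0.7052 -0.5376]
A−BK = [-1.3642 -1.6301; 2.2890 2.5318]
AᵀP(A−BK) = [3.2139 3.4335; 3.4335 3.7977]
P' = Q + AᵀP(A−BK) = [16.2139 -1.0665; -1.0665 6.0477]
tr(P') = 22.2616


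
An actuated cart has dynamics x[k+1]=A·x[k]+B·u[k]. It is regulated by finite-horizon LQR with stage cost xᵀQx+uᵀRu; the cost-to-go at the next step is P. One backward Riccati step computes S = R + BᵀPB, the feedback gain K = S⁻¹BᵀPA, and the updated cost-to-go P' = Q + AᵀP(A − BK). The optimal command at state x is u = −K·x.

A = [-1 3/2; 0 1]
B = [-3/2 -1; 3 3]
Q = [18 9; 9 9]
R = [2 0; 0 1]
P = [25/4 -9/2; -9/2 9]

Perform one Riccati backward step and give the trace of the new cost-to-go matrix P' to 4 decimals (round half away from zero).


BᵀP = [-22.8750 33.7500; -19.7500 31.5000]
S = R + BᵀPB = [2 0; 0 1] + [135.5625 124.1250; 124.1250 114.2500] = [137.5625 124.1250; 124.1250 115.2500]
BᵀPA = [22.8750 -0.5625; 19.7500 1.8750]
K = S⁻¹·BᵀPA = [0.4135 -0.6656; -0.2740 0.7331]
A−BK = [-0.6537 1.2347; -0.4186 0.7974]
AᵀP(A−BK) = [2.2022 -4.1286; -4.1286 7.8135]
P' = Q + AᵀP(A−BK) = [20.2022 4.8714; 4.8714 16.8135]
tr(P') = 37.0157

37.0157


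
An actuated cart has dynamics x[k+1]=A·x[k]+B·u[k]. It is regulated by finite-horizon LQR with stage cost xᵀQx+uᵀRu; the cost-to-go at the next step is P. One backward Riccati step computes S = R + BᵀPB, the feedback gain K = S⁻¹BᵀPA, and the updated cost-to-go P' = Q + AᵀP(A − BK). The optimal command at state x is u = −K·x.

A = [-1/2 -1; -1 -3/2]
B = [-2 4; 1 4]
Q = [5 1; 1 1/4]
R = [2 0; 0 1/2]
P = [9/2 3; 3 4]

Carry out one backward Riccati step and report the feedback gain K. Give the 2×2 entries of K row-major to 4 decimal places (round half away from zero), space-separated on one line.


-0.1209 -0.1198 -0.2016 -0.3262

BᵀP = [-6.0000 -2.0000; 30.0000 28.0000]
S = R + BᵀPB = [2 0; 0 1/2] + [10.0000 -32.0000; -32.0000 232.0000] = [12.0000 -32.0000; -32.0000 232.5000]
BᵀPA = [5.0000 9.0000; -43.0000 -72.0000]
K = S⁻¹·BᵀPA = [-0.1209 -0.1198; -0.2016 -0.3262]
A−BK = [0.0646 0.0651; -0.0728 -0.0756]
AᵀP(A−BK) = [0.0613 0.0739; 0.0739 0.0943]
P' = Q + AᵀP(A−BK) = [5.0613 1.0739; 1.0739 0.3443]
tr(P') = 5.4056


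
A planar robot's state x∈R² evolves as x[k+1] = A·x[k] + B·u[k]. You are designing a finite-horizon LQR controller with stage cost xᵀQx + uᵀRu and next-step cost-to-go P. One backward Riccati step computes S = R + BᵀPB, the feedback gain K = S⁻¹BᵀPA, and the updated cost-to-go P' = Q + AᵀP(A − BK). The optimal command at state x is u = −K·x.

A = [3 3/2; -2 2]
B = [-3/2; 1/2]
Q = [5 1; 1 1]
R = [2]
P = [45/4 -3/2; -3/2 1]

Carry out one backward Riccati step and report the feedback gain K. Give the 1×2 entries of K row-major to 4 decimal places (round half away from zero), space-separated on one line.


BᵀP = [-17.6250 2.7500]
S = R + BᵀPB = [2] + [27.8125] = [29.8125]
BᵀPA = [-58.3750 -20.9375]
K = S⁻¹·BᵀPA = [-1.9581 -0.7023]
A−BK = [0.0629 0.4465; -1.0210 2.3512]
AᵀP(A−BK) = [8.9476 1.1279; 1.1279 5.6080]
P' = Q + AᵀP(A−BK) = [13.9476 2.1279; 2.1279 6.6080]
tr(P') = 20.5556

-1.9581 -0.7023


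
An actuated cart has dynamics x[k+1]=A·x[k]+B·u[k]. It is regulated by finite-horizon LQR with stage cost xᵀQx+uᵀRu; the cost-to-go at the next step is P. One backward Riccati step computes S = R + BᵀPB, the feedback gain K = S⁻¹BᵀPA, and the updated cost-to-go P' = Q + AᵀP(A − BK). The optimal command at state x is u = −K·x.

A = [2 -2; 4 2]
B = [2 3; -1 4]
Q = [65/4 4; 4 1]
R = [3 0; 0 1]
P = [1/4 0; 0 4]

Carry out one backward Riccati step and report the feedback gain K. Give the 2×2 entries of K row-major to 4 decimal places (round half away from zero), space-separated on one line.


-0.1800 -0.4973 0.9352 0.3463

BᵀP = [0.5000 -4.0000; 0.7500 16.0000]
S = R + BᵀPB = [3 0; 0 1] + [5.0000 -14.5000; -14.5000 66.2500] = [8.0000 -14.5000; -14.5000 67.2500]
BᵀPA = [-15.0000 -9.0000; 65.5000 30.5000]
K = S⁻¹·BᵀPA = [-0.1800 -0.4973; 0.9352 0.3463]
A−BK = [-0.4455 -2.0442; 0.0793 0.1175]
AᵀP(A−BK) = [1.0465 0.8574; 0.8574 1.9619]
P' = Q + AᵀP(A−BK) = [17.2965 4.8574; 4.8574 2.9619]
tr(P') = 20.2584


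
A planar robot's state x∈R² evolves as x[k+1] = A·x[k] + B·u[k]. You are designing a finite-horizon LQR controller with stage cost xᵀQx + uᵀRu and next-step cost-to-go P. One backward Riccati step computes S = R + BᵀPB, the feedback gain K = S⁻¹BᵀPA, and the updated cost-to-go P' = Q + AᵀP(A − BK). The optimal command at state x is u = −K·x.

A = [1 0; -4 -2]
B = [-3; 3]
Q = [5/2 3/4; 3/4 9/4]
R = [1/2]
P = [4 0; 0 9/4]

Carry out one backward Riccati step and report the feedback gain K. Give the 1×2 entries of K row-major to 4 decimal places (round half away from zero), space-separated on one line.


-0.6872 -0.2379

BᵀP = [-12.0000 6.7500]
S = R + BᵀPB = [1/2] + [56.2500] = [56.7500]
BᵀPA = [-39.0000 -13.5000]
K = S⁻¹·BᵀPA = [-0.6872 -0.2379]
A−BK = [-1.0617 -0.7137; -1.9383 -1.2863]
AᵀP(A−BK) = [13.1982 8.7225; 8.7225 5.7885]
P' = Q + AᵀP(A−BK) = [15.6982 9.4725; 9.4725 8.0385]
tr(P') = 23.7368


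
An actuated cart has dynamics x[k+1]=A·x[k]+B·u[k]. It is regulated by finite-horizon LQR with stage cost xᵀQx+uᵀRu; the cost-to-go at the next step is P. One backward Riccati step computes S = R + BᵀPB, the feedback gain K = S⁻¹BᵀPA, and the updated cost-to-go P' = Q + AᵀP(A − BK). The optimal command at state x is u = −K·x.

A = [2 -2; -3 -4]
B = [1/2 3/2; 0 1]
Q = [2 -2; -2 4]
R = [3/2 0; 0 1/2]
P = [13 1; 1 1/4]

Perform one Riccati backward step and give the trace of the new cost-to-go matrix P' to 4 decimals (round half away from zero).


BᵀP = [6.5000 0.5000; 20.5000 1.7500]
S = R + BᵀPB = [3/2 0; 0 1/2] + [3.2500 10.2500; 10.2500 32.5000] = [4.7500 10.2500; 10.2500 33.0000]
BᵀPA = [11.5000 -15.0000; 35.7500 -48.0000]
K = S⁻¹·BᵀPA = [0.2527 -0.0580; 1.0048 -1.4365]
A−BK = [0.3664 0.1838; -4.0048 -2.5635]
AᵀP(A−BK) = [3.4208 1.0230; 1.0230 2.1765]
P' = Q + AᵀP(A−BK) = [5.4208 -0.9770; -0.9770 6.1765]
tr(P') = 11.5973

11.5973


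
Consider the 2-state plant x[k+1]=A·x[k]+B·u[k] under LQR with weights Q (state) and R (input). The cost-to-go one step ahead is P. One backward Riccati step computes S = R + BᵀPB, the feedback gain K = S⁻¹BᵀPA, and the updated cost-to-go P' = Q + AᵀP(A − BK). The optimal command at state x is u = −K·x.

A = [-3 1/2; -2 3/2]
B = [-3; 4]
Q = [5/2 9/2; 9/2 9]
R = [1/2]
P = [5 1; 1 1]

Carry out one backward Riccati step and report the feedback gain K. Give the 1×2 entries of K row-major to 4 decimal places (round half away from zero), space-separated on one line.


BᵀP = [-11.0000 1.0000]
S = R + BᵀPB = [1/2] + [37.0000] = [37.5000]
BᵀPA = [31.0000 -4.0000]
K = S⁻¹·BᵀPA = [0.8267 -0.1067]
A−BK = [-0.5200 0.1800; -5.3067 1.9267]
AᵀP(A−BK) = [35.3733 -12.6933; -12.6933 4.5733]
P' = Q + AᵀP(A−BK) = [37.8733 -8.1933; -8.1933 13.5733]
tr(P') = 51.4467

0.8267 -0.1067


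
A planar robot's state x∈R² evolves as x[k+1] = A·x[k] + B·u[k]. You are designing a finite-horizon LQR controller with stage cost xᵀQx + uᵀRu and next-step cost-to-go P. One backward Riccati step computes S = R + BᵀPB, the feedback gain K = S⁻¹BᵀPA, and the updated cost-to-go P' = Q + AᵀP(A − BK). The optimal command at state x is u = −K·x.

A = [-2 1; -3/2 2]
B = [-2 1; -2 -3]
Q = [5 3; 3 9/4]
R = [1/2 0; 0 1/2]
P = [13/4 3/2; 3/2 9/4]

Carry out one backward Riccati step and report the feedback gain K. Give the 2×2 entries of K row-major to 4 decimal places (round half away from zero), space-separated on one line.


BᵀP = [-9.5000 -7.5000; -1.2500 -5.2500]
S = R + BᵀPB = [1/2 0; 0 1/2] + [34.0000 13.0000; 13.0000 14.5000] = [34.5000 13.0000; 13.0000 15.0000]
BᵀPA = [30.2500 -24.5000; 10.3750 -11.7500]
K = S⁻¹·BᵀPA = [0.9150 -0.6162; -0.1013 -0.2493]
A−BK = [-0.0687 0.0169; 0.0260 0.0197]
AᵀP(A−BK) = [0.4352 -0.2733; -0.2733 0.2237]
P' = Q + AᵀP(A−BK) = [5.4352 2.7267; 2.7267 2.4737]
tr(P') = 7.9090

0.9150 -0.6162 -0.1013 -0.2493


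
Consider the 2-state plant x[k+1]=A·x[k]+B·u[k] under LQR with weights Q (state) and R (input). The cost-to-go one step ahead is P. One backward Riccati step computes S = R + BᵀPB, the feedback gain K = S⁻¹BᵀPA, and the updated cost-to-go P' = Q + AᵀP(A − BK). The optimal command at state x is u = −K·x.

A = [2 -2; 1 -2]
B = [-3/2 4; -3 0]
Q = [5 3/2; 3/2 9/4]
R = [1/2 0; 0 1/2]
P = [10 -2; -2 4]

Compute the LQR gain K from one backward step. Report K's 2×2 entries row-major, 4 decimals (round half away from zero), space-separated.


-0.3295 0.6574 0.3747 -0.2513

BᵀP = [-9.0000 -9.0000; 40.0000 -8.0000]
S = R + BᵀPB = [1/2 0; 0 1/2] + [40.5000 -36.0000; -36.0000 160.0000] = [41.0000 -36.0000; -36.0000 160.5000]
BᵀPA = [-27.0000 36.0000; 72.0000 -64.0000]
K = S⁻¹·BᵀPA = [-0.3295 0.6574; 0.3747 -0.2513]
A−BK = [0.0070 -0.0087; 0.0114 -0.0278]
AᵀP(A−BK) = [0.1252 -0.1567; -0.1567 0.2505]
P' = Q + AᵀP(A−BK) = [5.1252 1.3433; 1.3433 2.5005]
tr(P') = 7.6257


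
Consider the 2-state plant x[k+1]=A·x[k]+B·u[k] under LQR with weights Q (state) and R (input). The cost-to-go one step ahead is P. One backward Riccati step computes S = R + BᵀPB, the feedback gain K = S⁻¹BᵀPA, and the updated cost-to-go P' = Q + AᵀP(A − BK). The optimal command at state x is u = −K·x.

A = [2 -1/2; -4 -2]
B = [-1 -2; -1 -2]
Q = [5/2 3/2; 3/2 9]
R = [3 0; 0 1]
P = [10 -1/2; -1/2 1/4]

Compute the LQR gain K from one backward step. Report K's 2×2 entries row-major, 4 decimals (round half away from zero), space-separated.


BᵀP = [-9.5000 0.2500; -19.0000 0.5000]
S = R + BᵀPB = [3 0; 0 1] + [9.2500 18.5000; 18.5000 37.0000] = [12.2500 18.5000; 18.5000 38.0000]
BᵀPA = [-20.0000 4.2500; -40.0000 8.5000]
K = S⁻¹·BᵀPA = [-0.1623 0.0345; -0.9736 0.2069]
A−BK = [-0.1095 -0.0517; -6.1095 -1.5517]
AᵀP(A−BK) = [9.8093 1.9655; 1.9655 0.5948]
P' = Q + AᵀP(A−BK) = [12.3093 3.4655; 3.4655 9.5948]
tr(P') = 21.9042

-0.1623 0.0345 -0.9736 0.2069


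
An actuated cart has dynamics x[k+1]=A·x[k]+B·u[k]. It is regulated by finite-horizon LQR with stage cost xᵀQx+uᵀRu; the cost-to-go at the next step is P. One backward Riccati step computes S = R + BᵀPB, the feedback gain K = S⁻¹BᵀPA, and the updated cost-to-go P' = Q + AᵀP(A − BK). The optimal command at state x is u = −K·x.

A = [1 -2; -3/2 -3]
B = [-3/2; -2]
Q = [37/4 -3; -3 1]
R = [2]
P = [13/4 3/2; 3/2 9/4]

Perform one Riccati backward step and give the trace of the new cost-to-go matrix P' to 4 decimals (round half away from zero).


17.6763

BᵀP = [-7.8750 -6.7500]
S = R + BᵀPB = [2] + [25.3125] = [27.3125]
BᵀPA = [2.2500 36.0000]
K = S⁻¹·BᵀPA = [0.0824 1.3181]
A−BK = [1.1236 -0.0229; -1.3352 -0.3638]
AᵀP(A−BK) = [3.6271 0.6593; 0.6593 3.7992]
P' = Q + AᵀP(A−BK) = [12.8771 -2.3407; -2.3407 4.7992]
tr(P') = 17.6763


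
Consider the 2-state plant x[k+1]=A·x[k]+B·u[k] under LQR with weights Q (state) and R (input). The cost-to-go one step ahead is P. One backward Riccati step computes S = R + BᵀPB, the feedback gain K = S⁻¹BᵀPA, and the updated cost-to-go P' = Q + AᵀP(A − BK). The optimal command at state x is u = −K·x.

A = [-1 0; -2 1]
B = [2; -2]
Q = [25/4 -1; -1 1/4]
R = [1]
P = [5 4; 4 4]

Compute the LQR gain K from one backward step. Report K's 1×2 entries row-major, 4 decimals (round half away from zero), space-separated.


-0.4000 0.0000

BᵀP = [2.0000 0.0000]
S = R + BᵀPB = [1] + [4.0000] = [5.0000]
BᵀPA = [-2.0000 0.0000]
K = S⁻¹·BᵀPA = [-0.4000 0.0000]
A−BK = [-0.2000 0.0000; -2.8000 1.0000]
AᵀP(A−BK) = [36.2000 -12.0000; -12.0000 4.0000]
P' = Q + AᵀP(A−BK) = [42.4500 -13.0000; -13.0000 4.2500]
tr(P') = 46.7000


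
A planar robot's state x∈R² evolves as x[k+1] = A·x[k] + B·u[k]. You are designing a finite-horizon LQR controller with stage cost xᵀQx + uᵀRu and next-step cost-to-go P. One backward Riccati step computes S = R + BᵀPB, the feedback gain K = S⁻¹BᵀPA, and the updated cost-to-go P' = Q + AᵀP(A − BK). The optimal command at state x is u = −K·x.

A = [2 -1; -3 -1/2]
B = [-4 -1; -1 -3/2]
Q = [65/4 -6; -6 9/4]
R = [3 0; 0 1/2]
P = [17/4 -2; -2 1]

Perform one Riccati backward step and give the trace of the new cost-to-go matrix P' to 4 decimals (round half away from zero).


BᵀP = [-15.0000 7.0000; -1.2500 0.5000]
S = R + BᵀPB = [3 0; 0 1/2] + [53.0000 4.5000; 4.5000 0.5000] = [56.0000 4.5000; 4.5000 1.0000]
BᵀPA = [-51.0000 11.5000; -4.0000 1.0000]
K = S⁻¹·BᵀPA = [-0.9231 0.1958; 0.1538 0.1189]
A−BK = [-1.5385 -0.0979; -3.6923 -0.1259]
AᵀP(A−BK) = [3.5385 -0.5385; -0.5385 0.1294]
P' = Q + AᵀP(A−BK) = [19.7885 -6.5385; -6.5385 2.3794]
tr(P') = 22.1678

22.1678


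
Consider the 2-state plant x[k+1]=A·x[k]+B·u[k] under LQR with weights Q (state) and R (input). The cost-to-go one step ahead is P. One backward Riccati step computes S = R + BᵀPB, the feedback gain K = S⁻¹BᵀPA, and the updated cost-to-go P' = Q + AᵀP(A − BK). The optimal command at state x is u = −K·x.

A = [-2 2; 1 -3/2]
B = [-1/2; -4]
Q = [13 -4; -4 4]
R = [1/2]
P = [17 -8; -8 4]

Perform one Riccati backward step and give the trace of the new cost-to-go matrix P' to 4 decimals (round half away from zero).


BᵀP = [23.5000 -12.0000]
S = R + BᵀPB = [1/2] + [36.2500] = [36.7500]
BᵀPA = [-59.0000 65.0000]
K = S⁻¹·BᵀPA = [-1.6054 1.7687]
A−BK = [-2.8027 2.8844; -5.4218 5.5748]
AᵀP(A−BK) = [9.2789 -9.6463; -9.6463 10.0340]
P' = Q + AᵀP(A−BK) = [22.2789 -13.6463; -13.6463 14.0340]
tr(P') = 36.3129

36.3129


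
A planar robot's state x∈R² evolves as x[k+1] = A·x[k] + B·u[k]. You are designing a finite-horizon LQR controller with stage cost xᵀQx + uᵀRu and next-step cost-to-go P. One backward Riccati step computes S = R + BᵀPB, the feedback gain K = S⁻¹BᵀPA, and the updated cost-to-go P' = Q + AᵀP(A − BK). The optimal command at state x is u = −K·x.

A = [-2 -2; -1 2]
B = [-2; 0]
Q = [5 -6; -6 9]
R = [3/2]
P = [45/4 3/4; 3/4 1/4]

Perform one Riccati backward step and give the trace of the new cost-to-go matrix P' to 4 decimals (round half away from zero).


BᵀP = [-22.5000 -1.5000]
S = R + BᵀPB = [3/2] + [45.0000] = [46.5000]
BᵀPA = [46.5000 42.0000]
K = S⁻¹·BᵀPA = [1.0000 0.9032]
A−BK = [0.0000 -0.1935; -1.0000 2.0000]
AᵀP(A−BK) = [1.7500 1.0000; 1.0000 2.0645]
P' = Q + AᵀP(A−BK) = [6.7500 -5.0000; -5.0000 11.0645]
tr(P') = 17.8145

17.8145


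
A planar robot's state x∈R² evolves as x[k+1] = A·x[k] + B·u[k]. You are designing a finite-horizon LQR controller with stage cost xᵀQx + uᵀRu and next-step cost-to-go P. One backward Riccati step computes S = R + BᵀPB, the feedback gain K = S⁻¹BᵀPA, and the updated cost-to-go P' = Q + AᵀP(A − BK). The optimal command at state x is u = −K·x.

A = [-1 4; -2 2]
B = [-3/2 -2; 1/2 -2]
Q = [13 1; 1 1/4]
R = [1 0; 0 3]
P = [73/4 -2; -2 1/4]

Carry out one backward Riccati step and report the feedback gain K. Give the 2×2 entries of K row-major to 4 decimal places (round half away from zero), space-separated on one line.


BᵀP = [-28.3750 3.1250; -32.5000 3.5000]
S = R + BᵀPB = [1 0; 0 3] + [44.1250 50.5000; 50.5000 58.0000] = [45.1250 50.5000; 50.5000 61.0000]
BᵀPA = [22.1250 -107.2500; 25.5000 -123.0000]
K = S⁻¹·BᵀPA = [0.3057 -1.6343; 0.1649 -0.6634]
A−BK = [-0.2116 0.2217; -1.8230 1.4904]
AᵀP(A−BK) = [0.2800 -0.9242; -0.9242 4.1220]
P' = Q + AᵀP(A−BK) = [13.2800 0.0758; 0.0758 4.3720]
tr(P') = 17.6520

0.3057 -1.6343 0.1649 -0.6634


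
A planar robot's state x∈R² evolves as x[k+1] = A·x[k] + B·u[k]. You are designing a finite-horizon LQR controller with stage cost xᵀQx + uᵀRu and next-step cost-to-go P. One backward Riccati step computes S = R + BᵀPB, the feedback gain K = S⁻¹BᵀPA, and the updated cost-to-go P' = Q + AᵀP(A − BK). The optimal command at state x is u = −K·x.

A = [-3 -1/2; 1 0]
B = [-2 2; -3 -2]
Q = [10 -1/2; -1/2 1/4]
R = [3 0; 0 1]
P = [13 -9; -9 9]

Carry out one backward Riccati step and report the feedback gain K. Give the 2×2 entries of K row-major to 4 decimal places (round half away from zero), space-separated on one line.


0.3476 0.0875 -1.0867 -0.1475

BᵀP = [1.0000 -9.0000; 44.0000 -36.0000]
S = R + BᵀPB = [3 0; 0 1] + [25.0000 20.0000; 20.0000 160.0000] = [28.0000 20.0000; 20.0000 161.0000]
BᵀPA = [-12.0000 -0.5000; -168.0000 -22.0000]
K = S⁻¹·BᵀPA = [0.3476 0.0875; -1.0867 -0.1475]
A−BK = [-0.1315 -0.0299; -0.1305 -0.0325]
AᵀP(A−BK) = [1.6125 0.2673; 0.2673 0.0484]
P' = Q + AᵀP(A−BK) = [11.6125 -0.2327; -0.2327 0.2984]
tr(P') = 11.9108


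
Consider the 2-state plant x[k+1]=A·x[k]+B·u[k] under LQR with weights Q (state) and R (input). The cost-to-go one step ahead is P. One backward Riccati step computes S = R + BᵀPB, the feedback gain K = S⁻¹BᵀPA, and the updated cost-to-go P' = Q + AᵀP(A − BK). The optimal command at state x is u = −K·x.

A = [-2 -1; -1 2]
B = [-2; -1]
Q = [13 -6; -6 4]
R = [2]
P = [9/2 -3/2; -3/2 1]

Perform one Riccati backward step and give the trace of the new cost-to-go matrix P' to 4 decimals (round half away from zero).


BᵀP = [-7.5000 2.0000]
S = R + BᵀPB = [2] + [13.0000] = [15.0000]
BᵀPA = [13.0000 11.5000]
K = S⁻¹·BᵀPA = [0.8667 0.7667]
A−BK = [-0.2667 0.5333; -0.1333 2.7667]
AᵀP(A−BK) = [1.7333 1.5333; 1.5333 5.6833]
P' = Q + AᵀP(A−BK) = [14.7333 -4.4667; -4.4667 9.6833]
tr(P') = 24.4167

24.4167


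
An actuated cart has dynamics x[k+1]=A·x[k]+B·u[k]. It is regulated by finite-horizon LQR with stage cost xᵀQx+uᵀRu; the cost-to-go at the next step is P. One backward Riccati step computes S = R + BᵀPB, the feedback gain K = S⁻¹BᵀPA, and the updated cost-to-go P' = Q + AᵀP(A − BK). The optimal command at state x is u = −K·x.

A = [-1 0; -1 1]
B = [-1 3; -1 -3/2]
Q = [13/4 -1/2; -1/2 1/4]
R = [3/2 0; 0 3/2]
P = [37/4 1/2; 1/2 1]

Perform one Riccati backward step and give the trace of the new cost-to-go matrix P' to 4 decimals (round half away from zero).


4.8502

BᵀP = [-9.7500 -1.5000; 27.0000 0.0000]
S = R + BᵀPB = [3/2 0; 0 3/2] + [11.2500 -27.0000; -27.0000 81.0000] = [12.7500 -27.0000; -27.0000 82.5000]
BᵀPA = [11.2500 -1.5000; -27.0000 0.0000]
K = S⁻¹·BᵀPA = [0.6167 -0.3833; -0.1254 -0.1254]
A−BK = [-0.0070 -0.0070; -0.5714 0.4286]
AᵀP(A−BK) = [0.9251 -0.5749; -0.5749 0.4251]
P' = Q + AᵀP(A−BK) = [4.1751 -1.0749; -1.0749 0.6751]
tr(P') = 4.8502


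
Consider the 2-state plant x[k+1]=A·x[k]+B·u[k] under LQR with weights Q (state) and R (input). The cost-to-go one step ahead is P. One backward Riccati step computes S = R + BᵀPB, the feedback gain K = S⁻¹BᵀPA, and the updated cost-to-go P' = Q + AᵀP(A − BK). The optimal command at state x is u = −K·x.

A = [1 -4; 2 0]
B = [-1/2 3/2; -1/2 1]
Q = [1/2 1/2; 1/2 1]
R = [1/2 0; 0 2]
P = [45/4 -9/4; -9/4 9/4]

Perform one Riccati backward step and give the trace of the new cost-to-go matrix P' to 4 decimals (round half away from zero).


34.4536

BᵀP = [-4.5000 0.0000; 14.6250 -1.1250]
S = R + BᵀPB = [1/2 0; 0 2] + [2.2500 -6.7500; -6.7500 20.8125] = [2.7500 -6.7500; -6.7500 22.8125]
BᵀPA = [-4.5000 18.0000; 12.3750 -58.5000]
K = S⁻¹·BᵀPA = [-1.1137 0.9172; 0.2129 -2.2930]
A−BK = [0.1237 -0.1019; 1.2302 2.7516]
AᵀP(A−BK) = [3.6033 5.5032; 5.5032 29.3503]
P' = Q + AᵀP(A−BK) = [4.1033 6.0032; 6.0032 30.3503]
tr(P') = 34.4536


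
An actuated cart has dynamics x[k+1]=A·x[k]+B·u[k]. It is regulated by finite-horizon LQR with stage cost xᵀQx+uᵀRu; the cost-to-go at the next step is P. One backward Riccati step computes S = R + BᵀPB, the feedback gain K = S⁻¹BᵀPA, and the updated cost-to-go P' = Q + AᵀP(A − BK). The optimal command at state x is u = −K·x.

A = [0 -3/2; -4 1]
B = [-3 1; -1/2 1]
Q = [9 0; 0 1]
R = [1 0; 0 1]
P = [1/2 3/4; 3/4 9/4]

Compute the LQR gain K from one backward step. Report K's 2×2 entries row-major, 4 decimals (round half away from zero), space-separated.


0.4898 0.1837 -1.7959 0.3980

BᵀP = [-1.8750 -3.3750; 1.2500 3.0000]
S = R + BᵀPB = [1 0; 0 1] + [7.3125 -5.2500; -5.2500 4.2500] = [8.3125 -5.2500; -5.2500 5.2500]
BᵀPA = [13.5000 -0.5625; -12.0000 1.1250]
K = S⁻¹·BᵀPA = [0.4898 0.1837; -1.7959 0.3980]
A−BK = [3.2653 -1.3469; -1.9592 0.6939]
AᵀP(A−BK) = [7.8367 -2.2041; -2.2041 0.7806]
P' = Q + AᵀP(A−BK) = [16.8367 -2.2041; -2.2041 1.7806]
tr(P') = 18.6173


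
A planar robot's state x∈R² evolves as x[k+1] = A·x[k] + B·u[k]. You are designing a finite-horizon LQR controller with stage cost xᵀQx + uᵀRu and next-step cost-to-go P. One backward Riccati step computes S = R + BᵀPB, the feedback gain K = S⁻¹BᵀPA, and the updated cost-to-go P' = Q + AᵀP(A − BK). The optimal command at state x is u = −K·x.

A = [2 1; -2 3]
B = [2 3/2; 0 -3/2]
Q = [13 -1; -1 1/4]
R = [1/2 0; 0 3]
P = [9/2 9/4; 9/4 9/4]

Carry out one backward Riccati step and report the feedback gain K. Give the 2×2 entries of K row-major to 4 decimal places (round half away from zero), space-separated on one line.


BᵀP = [9.0000 4.5000; 3.3750 0.0000]
S = R + BᵀPB = [1/2 0; 0 3] + [18.0000 6.7500; 6.7500 5.0625] = [18.5000 6.7500; 6.7500 8.0625]
BᵀPA = [9.0000 22.5000; 6.7500 3.3750]
K = S⁻¹·BᵀPA = [0.2606 1.5312; 0.6190 -0.8633]
A−BK = [0.5502 -0.7674; -1.0715 1.7050]
AᵀP(A−BK) = [2.4760 -3.4534; -3.4534 6.7113]
P' = Q + AᵀP(A−BK) = [15.4760 -4.4534; -4.4534 6.9613]
tr(P') = 22.4373

0.2606 1.5312 0.6190 -0.8633


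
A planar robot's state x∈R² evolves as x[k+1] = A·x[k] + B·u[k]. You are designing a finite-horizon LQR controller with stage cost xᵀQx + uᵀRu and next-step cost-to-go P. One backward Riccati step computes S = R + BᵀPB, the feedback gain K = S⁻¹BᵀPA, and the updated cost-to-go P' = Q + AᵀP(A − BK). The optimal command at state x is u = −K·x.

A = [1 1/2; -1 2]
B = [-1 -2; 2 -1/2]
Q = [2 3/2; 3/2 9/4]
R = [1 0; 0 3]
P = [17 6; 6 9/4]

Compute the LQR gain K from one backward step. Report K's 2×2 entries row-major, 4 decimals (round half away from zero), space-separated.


BᵀP = [-5.0000 -1.5000; -37.0000 -13.1250]
S = R + BᵀPB = [1 0; 0 3] + [2.0000 10.7500; 10.7500 80.5625] = [3.0000 10.7500; 10.7500 83.5625]
BᵀPA = [-3.5000 -5.5000; -23.8750 -44.7500]
K = S⁻¹·BᵀPA = [-0.2650 0.1589; -0.2516 -0.5560]
A−BK = [0.2317 -0.4531; -0.5957 1.4043]
AᵀP(A−BK) = [0.3150 0.2824; 0.2824 1.2443]
P' = Q + AᵀP(A−BK) = [2.3150 1.7824; 1.7824 3.4943]
tr(P') = 5.8093

-0.2650 0.1589 -0.2516 -0.5560


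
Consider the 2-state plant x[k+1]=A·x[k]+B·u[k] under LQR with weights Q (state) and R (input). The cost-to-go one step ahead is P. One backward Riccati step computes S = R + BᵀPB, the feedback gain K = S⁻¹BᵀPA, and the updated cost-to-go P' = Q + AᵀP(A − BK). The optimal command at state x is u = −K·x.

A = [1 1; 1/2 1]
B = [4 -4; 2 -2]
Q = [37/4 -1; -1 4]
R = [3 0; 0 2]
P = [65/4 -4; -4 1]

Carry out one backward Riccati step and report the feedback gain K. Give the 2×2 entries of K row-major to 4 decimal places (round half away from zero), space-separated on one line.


0.0994 0.0855 -0.1491 -0.1282

BᵀP = [57.0000 -14.0000; -57.0000 14.0000]
S = R + BᵀPB = [3 0; 0 2] + [200.0000 -200.0000; -200.0000 200.0000] = [203.0000 -200.0000; -200.0000 202.0000]
BᵀPA = [50.0000 43.0000; -50.0000 -43.0000]
K = S⁻¹·BᵀPA = [0.0994 0.0855; -0.1491 -0.1282]
A−BK = [0.0060 0.1451; 0.0030 0.5726]
AᵀP(A−BK) = [0.0746 0.0641; 0.0641 0.0601]
P' = Q + AᵀP(A−BK) = [9.3246 -0.9359; -0.9359 4.0601]
tr(P') = 13.3847


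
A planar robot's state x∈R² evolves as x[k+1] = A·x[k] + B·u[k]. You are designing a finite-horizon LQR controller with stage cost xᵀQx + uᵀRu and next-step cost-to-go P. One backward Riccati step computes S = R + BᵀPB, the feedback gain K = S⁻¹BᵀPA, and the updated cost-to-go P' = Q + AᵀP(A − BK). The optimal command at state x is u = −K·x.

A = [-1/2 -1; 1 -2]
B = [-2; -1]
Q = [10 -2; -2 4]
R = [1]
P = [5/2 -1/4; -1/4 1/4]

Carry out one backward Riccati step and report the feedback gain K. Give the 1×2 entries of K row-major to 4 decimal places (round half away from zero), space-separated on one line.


0.2561 0.4146

BᵀP = [-4.7500 0.2500]
S = R + BᵀPB = [1] + [9.2500] = [10.2500]
BᵀPA = [2.6250 4.2500]
K = S⁻¹·BᵀPA = [0.2561 0.4146]
A−BK = [0.0122 -0.1707; 1.2561 -1.5854]
AᵀP(A−BK) = [0.4527 -0.3384; -0.3384 0.7378]
P' = Q + AᵀP(A−BK) = [10.4527 -2.3384; -2.3384 4.7378]
tr(P') = 15.1905


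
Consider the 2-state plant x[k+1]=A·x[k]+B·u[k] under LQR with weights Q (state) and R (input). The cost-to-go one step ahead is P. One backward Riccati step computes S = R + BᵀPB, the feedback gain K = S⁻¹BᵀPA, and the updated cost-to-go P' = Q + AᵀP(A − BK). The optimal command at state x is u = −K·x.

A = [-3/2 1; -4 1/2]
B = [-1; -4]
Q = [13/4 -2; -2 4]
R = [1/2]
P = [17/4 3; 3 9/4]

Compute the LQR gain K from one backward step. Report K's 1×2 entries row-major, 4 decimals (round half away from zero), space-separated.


BᵀP = [-16.2500 -12.0000]
S = R + BᵀPB = [1/2] + [64.2500] = [64.7500]
BᵀPA = [72.3750 -22.2500]
K = S⁻¹·BᵀPA = [1.1178 -0.3436]
A−BK = [-0.3822 0.6564; 0.4710 -0.8745]
AᵀP(A−BK) = [0.6646 -0.2548; -0.2548 0.1667]
P' = Q + AᵀP(A−BK) = [3.9146 -2.2548; -2.2548 4.1667]
tr(P') = 8.0813

1.1178 -0.3436


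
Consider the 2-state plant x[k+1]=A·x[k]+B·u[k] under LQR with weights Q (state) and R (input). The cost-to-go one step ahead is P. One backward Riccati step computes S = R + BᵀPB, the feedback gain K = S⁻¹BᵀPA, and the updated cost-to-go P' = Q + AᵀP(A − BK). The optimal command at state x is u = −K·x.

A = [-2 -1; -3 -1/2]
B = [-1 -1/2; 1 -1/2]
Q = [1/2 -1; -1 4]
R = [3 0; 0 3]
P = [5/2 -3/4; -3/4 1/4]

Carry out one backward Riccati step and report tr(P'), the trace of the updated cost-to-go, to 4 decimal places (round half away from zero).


BᵀP = [-3.2500 1.0000; -0.8750 0.2500]
S = R + BᵀPB = [3 0; 0 3] + [4.2500 1.1250; 1.1250 0.3125] = [7.2500 1.1250; 1.1250 3.3125]
BᵀPA = [3.5000 2.7500; 1.0000 0.7500]
K = S⁻¹·BᵀPA = [0.4602 0.3633; 0.1456 0.1030]
A−BK = [-1.4670 -0.5852; -3.3874 -0.8118]
AᵀP(A−BK) = [1.4938 1.0003; 1.0003 0.7361]
P' = Q + AᵀP(A−BK) = [1.9938 0.0003; 0.0003 4.7361]
tr(P') = 6.7299

6.7299


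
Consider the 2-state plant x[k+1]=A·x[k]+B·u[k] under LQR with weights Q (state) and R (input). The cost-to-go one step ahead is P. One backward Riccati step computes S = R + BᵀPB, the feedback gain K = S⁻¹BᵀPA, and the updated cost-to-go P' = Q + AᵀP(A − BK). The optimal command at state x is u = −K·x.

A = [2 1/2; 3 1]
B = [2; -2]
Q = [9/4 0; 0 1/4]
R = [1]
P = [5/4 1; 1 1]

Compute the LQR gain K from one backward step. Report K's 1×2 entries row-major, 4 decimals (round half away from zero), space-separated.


BᵀP = [0.5000 0.0000]
S = R + BᵀPB = [1] + [1.0000] = [2.0000]
BᵀPA = [1.0000 0.2500]
K = S⁻¹·BᵀPA = [0.5000 0.1250]
A−BK = [1.0000 0.2500; 4.0000 1.2500]
AᵀP(A−BK) = [25.5000 7.6250; 7.6250 2.2813]
P' = Q + AᵀP(A−BK) = [27.7500 7.6250; 7.6250 2.5313]
tr(P') = 30.2813

0.5000 0.1250


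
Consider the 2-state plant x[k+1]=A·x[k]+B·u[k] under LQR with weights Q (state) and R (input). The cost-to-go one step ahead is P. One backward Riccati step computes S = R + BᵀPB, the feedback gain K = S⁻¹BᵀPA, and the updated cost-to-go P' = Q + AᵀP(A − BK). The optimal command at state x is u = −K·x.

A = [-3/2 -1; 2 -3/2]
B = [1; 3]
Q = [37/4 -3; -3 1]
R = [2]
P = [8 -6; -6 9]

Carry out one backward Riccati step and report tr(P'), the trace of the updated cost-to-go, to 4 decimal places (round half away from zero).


43.0227

BᵀP = [-10.0000 21.0000]
S = R + BᵀPB = [2] + [53.0000] = [55.0000]
BᵀPA = [57.0000 -21.5000]
K = S⁻¹·BᵀPA = [1.0364 -0.3909]
A−BK = [-2.5364 -0.6091; -1.1091 -0.3273]
AᵀP(A−BK) = [30.9273 5.7818; 5.7818 1.8455]
P' = Q + AᵀP(A−BK) = [40.1773 2.7818; 2.7818 2.8455]
tr(P') = 43.0227


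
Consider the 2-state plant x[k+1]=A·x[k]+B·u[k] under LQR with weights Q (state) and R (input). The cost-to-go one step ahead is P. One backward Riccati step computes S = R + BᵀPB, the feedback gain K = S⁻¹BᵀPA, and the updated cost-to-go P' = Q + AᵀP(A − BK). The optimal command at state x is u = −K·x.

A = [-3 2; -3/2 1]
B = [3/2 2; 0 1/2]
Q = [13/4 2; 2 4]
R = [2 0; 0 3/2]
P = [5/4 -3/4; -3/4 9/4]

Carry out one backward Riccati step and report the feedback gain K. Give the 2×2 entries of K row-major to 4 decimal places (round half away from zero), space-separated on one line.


-0.2032 0.1355 -0.9285 0.6190

BᵀP = [1.8750 -1.1250; 2.1250 -0.3750]
S = R + BᵀPB = [2 0; 0 3/2] + [2.8125 3.1875; 3.1875 4.0625] = [4.8125 3.1875; 3.1875 5.5625]
BᵀPA = [-3.9375 2.6250; -5.8125 3.8750]
K = S⁻¹·BᵀPA = [-0.2032 0.1355; -0.9285 0.6190]
A−BK = [-0.8382 0.5588; -1.0357 0.6905]
AᵀP(A−BK) = [3.3655 -2.2437; -2.2437 1.4958]
P' = Q + AᵀP(A−BK) = [6.6155 -0.2437; -0.2437 5.4958]
tr(P') = 12.1112


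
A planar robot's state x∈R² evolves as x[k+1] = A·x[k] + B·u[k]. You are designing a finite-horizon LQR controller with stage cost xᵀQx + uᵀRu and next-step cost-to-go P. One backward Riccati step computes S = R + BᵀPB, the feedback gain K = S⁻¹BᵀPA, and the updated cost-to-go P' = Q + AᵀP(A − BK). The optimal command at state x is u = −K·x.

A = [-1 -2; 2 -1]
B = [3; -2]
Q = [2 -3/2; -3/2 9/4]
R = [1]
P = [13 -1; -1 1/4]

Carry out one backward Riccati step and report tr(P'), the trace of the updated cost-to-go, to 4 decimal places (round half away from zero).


5.8721

BᵀP = [41.0000 -3.5000]
S = R + BᵀPB = [1] + [130.0000] = [131.0000]
BᵀPA = [-48.0000 -78.5000]
K = S⁻¹·BᵀPA = [-0.3664 -0.5992]
A−BK = [0.0992 -0.2023; 1.2672 -2.1985]
AᵀP(A−BK) = [0.4122 -0.2634; -0.2634 1.2099]
P' = Q + AᵀP(A−BK) = [2.4122 -1.7634; -1.7634 3.4599]
tr(P') = 5.8721


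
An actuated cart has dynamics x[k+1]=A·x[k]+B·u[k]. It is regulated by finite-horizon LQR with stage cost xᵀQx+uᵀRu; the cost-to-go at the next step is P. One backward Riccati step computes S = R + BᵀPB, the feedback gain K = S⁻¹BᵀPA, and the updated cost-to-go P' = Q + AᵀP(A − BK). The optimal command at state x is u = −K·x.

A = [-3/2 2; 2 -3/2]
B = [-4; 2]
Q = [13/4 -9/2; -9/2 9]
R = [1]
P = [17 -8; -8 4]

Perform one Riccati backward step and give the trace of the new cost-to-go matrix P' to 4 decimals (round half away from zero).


13.0731

BᵀP = [-84.0000 40.0000]
S = R + BᵀPB = [1] + [416.0000] = [417.0000]
BᵀPA = [206.0000 -228.0000]
K = S⁻¹·BᵀPA = [0.4940 -0.5468]
A−BK = [0.4760 -0.1871; 1.0120 -0.4065]
AᵀP(A−BK) = [0.4850 -0.3669; -0.3669 0.3381]
P' = Q + AᵀP(A−BK) = [3.7350 -4.8669; -4.8669 9.3381]
tr(P') = 13.0731


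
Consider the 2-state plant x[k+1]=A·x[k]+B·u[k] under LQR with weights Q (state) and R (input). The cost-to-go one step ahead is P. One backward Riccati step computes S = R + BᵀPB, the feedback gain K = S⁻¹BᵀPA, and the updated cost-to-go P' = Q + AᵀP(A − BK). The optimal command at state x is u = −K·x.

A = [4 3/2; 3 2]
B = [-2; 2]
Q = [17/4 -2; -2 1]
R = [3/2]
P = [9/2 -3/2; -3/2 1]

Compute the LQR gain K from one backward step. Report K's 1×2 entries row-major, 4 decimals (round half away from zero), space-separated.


BᵀP = [-12.0000 5.0000]
S = R + BᵀPB = [3/2] + [34.0000] = [35.5000]
BᵀPA = [-33.0000 -8.0000]
K = S⁻¹·BᵀPA = [-0.9296 -0.2254]
A−BK = [2.1408 1.0493; 4.8592 2.4507]
AᵀP(A−BK) = [14.3239 6.8134; 6.8134 3.3222]
P' = Q + AᵀP(A−BK) = [18.5739 4.8134; 4.8134 4.3222]
tr(P') = 22.8961

-0.9296 -0.2254


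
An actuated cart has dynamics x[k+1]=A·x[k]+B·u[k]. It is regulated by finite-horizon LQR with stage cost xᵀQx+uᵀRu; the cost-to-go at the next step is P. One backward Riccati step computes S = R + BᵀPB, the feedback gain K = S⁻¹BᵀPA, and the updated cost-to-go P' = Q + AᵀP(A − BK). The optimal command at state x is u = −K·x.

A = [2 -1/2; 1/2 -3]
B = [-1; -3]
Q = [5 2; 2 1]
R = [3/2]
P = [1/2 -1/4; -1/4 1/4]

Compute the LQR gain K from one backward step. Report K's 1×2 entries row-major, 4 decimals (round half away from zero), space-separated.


0.0909 0.5000

BᵀP = [0.2500 -0.5000]
S = R + BᵀPB = [3/2] + [1.2500] = [2.7500]
BᵀPA = [0.2500 1.3750]
K = S⁻¹·BᵀPA = [0.0909 0.5000]
A−BK = [2.0909 0.0000; 0.7727 -1.5000]
AᵀP(A−BK) = [1.5398 0.5625; 0.5625 0.9375]
P' = Q + AᵀP(A−BK) = [6.5398 2.5625; 2.5625 1.9375]
tr(P') = 8.4773


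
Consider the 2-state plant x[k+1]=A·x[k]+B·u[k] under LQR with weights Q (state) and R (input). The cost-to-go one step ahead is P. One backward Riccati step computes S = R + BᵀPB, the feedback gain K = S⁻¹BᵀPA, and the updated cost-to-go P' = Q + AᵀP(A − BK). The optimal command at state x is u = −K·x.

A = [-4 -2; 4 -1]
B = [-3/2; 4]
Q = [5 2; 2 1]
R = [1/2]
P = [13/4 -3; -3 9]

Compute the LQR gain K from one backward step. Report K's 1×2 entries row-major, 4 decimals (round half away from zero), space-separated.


BᵀP = [-16.8750 40.5000]
S = R + BᵀPB = [1/2] + [187.3125] = [187.8125]
BᵀPA = [229.5000 -6.7500]
K = S⁻¹·BᵀPA = [1.2220 -0.0359]
A−BK = [-2.1671 -2.0539; -0.8879 -0.8562]
AᵀP(A−BK) = [11.5594 10.2483; 10.2483 9.7574]
P' = Q + AᵀP(A−BK) = [16.5594 12.2483; 12.2483 10.7574]
tr(P') = 27.3168

1.2220 -0.0359


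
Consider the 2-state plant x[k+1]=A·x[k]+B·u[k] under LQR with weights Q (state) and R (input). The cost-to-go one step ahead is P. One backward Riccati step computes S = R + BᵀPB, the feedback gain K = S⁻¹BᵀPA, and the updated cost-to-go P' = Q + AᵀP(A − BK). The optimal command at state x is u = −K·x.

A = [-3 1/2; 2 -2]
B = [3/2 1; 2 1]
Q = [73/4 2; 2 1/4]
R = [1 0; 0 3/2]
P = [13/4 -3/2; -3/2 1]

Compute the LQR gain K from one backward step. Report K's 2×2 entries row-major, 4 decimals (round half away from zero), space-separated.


BᵀP = [1.8750 -0.2500; 1.7500 -0.5000]
S = R + BᵀPB = [1 0; 0 3/2] + [2.3125 1.6250; 1.6250 1.2500] = [3.3125 1.6250; 1.6250 2.7500]
BᵀPA = [-6.1250 1.4375; -6.2500 1.8750]
K = S⁻¹·BᵀPA = [-1.0338 0.1401; -1.6618 0.5990]
A−BK = [0.2126 -0.3092; 5.7295 -2.8792]
AᵀP(A−BK) = [34.5314 -14.7729; -14.7729 6.4879]
P' = Q + AᵀP(A−BK) = [52.7814 -12.7729; -12.7729 6.7379]
tr(P') = 59.5193

-1.0338 0.1401 -1.6618 0.5990


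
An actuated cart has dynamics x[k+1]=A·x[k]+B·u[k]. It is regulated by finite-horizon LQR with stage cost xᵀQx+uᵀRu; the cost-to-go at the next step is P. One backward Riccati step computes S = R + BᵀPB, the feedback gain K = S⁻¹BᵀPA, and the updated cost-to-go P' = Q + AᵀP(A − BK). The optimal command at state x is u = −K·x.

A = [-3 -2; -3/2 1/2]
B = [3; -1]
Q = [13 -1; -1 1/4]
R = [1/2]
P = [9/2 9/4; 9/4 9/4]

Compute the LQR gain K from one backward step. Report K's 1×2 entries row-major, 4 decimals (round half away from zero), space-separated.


-1.3613 -0.6807

BᵀP = [11.2500 4.5000]
S = R + BᵀPB = [1/2] + [29.2500] = [29.7500]
BᵀPA = [-40.5000 -20.2500]
K = S⁻¹·BᵀPA = [-1.3613 -0.6807]
A−BK = [1.0840 0.0420; -2.8613 -0.1807]
AᵀP(A−BK) = [10.6780 1.1203; 1.1203 0.2789]
P' = Q + AᵀP(A−BK) = [23.6780 0.1203; 0.1203 0.5289]
tr(P') = 24.2069


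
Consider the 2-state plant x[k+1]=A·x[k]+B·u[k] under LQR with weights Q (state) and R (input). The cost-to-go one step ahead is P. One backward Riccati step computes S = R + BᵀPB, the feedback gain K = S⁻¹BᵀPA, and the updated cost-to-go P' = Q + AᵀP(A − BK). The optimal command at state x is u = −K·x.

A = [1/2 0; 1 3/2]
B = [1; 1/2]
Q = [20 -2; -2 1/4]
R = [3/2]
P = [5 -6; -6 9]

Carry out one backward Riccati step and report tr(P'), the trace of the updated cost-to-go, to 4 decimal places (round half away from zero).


BᵀP = [2.0000 -1.5000]
S = R + BᵀPB = [3/2] + [1.2500] = [2.7500]
BᵀPA = [-0.5000 -2.2500]
K = S⁻¹·BᵀPA = [-0.1818 -0.8182]
A−BK = [0.6818 0.8182; 1.0909 1.9091]
AᵀP(A−BK) = [4.1591 8.5909; 8.5909 18.4091]
P' = Q + AᵀP(A−BK) = [24.1591 6.5909; 6.5909 18.6591]
tr(P') = 42.8182

42.8182


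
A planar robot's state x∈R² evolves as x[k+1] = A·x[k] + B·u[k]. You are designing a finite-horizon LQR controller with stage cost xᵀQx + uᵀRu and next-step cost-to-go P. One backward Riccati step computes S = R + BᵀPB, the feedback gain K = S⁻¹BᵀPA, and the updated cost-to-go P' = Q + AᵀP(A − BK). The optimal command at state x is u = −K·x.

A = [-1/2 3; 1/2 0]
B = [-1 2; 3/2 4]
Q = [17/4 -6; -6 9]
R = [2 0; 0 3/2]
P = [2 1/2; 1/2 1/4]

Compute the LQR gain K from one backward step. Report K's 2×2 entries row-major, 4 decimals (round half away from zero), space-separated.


0.1072 -0.4684 -0.0781 0.7719

BᵀP = [-1.2500 -0.1250; 6.0000 2.0000]
S = R + BᵀPB = [2 0; 0 3/2] + [1.0625 -3.0000; -3.0000 20.0000] = [3.0625 -3.0000; -3.0000 21.5000]
BᵀPA = [0.5625 -3.7500; -2.0000 18.0000]
K = S⁻¹·BᵀPA = [0.1072 -0.4684; -0.0781 0.7719]
A−BK = [-0.2367 0.9879; 0.6515 -2.3848]
AᵀP(A−BK) = [0.0961 -0.4428; -0.4428 2.3502]
P' = Q + AᵀP(A−BK) = [4.3461 -6.4428; -6.4428 11.3502]
tr(P') = 15.6963


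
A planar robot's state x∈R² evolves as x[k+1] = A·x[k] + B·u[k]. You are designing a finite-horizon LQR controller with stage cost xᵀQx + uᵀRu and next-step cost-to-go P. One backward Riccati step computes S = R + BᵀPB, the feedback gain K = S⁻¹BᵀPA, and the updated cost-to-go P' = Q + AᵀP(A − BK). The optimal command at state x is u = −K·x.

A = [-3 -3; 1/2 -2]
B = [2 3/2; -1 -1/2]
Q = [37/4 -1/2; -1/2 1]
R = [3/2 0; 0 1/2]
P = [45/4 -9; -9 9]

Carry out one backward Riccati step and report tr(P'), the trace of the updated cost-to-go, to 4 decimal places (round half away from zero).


21.7139

BᵀP = [31.5000 -27.0000; 21.3750 -18.0000]
S = R + BᵀPB = [3/2 0; 0 1/2] + [90.0000 60.7500; 60.7500 41.0625] = [91.5000 60.7500; 60.7500 41.5625]
BᵀPA = [-108.0000 -40.5000; -73.1250 -28.1250]
K = S⁻¹·BᵀPA = [-0.4128 0.2252; -1.1560 -1.0058]
A−BK = [-0.4404 -1.9416; -0.4908 -2.2777]
AᵀP(A−BK) = [1.3830 2.5183; 2.5183 10.0809]
P' = Q + AᵀP(A−BK) = [10.6330 2.0183; 2.0183 11.0809]
tr(P') = 21.7139
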